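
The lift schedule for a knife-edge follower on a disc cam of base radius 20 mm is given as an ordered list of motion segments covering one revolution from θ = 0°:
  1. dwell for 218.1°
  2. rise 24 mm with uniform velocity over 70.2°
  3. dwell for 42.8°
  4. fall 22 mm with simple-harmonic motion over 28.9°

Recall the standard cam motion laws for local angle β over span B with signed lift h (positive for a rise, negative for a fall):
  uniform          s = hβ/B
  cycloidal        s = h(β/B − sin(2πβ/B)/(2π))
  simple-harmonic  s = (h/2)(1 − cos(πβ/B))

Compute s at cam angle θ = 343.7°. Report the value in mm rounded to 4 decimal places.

seg 1 [0°–218.1°] dwell: s stays 0.0000
seg 2 [218.1°–288.3°] uniform, h=24: full span → s += 24 → s = 24.0000
seg 3 [288.3°–331.1°] dwell: s stays 24.0000
seg 4 [331.1°–360°] simple-harmonic, h=-22: θ=343.7° here. β=12.6, B=28.9. -22/2·(1 − cos(π·0.4360)) = -8.8027 → s = 15.1973

15.1973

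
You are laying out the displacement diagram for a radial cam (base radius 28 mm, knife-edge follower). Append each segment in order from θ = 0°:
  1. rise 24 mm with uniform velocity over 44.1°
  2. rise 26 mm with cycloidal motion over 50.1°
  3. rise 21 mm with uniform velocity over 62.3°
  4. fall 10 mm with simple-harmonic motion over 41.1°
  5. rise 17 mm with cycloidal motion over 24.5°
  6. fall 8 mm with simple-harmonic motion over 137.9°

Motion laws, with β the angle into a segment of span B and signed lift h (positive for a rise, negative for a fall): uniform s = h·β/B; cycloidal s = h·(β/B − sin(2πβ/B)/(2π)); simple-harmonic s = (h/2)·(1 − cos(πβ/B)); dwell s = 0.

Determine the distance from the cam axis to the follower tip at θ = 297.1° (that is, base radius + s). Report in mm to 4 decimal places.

seg 1 [0°–44.1°] uniform, h=24: full span → s += 24 → s = 24.0000
seg 2 [44.1°–94.2°] cycloidal, h=26: full span → s += 26 → s = 50.0000
seg 3 [94.2°–156.5°] uniform, h=21: full span → s += 21 → s = 71.0000
seg 4 [156.5°–197.6°] simple-harmonic, h=-10: full span → s += -10 → s = 61.0000
seg 5 [197.6°–222.1°] cycloidal, h=17: full span → s += 17 → s = 78.0000
seg 6 [222.1°–360°] simple-harmonic, h=-8: θ=297.1° here. β=75, B=137.9. -8/2·(1 − cos(π·0.5439)) = -4.5496 → s = 73.4504
radial distance = base radius + s = 28 + 73.4504 = 101.4504

101.4504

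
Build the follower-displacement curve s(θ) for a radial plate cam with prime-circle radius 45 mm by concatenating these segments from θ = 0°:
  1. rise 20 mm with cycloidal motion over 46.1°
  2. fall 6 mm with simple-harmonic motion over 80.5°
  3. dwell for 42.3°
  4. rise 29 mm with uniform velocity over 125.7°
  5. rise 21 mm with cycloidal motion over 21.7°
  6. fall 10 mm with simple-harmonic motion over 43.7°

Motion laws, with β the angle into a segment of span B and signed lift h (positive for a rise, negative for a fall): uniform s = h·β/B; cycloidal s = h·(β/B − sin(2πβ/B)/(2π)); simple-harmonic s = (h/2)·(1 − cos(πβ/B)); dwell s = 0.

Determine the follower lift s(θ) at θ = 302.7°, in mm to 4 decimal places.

seg 1 [0°–46.1°] cycloidal, h=20: full span → s += 20 → s = 20.0000
seg 2 [46.1°–126.6°] simple-harmonic, h=-6: full span → s += -6 → s = 14.0000
seg 3 [126.6°–168.9°] dwell: s stays 14.0000
seg 4 [168.9°–294.6°] uniform, h=29: full span → s += 29 → s = 43.0000
seg 5 [294.6°–316.3°] cycloidal, h=21: θ=302.7° here. β=8.1, B=21.7. 21·(0.3733 − sin(2π·0.3733)/(2π)) = 5.4499 → s = 48.4499

48.4499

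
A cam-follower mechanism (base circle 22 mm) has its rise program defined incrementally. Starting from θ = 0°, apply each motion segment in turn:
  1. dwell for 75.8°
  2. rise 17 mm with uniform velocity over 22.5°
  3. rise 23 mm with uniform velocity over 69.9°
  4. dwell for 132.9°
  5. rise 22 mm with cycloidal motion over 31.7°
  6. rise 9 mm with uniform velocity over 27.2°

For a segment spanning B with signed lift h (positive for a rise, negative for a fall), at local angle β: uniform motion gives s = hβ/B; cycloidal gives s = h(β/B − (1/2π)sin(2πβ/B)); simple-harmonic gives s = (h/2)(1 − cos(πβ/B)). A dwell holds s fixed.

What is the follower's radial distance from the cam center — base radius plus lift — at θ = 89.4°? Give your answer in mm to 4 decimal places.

seg 1 [0°–75.8°] dwell: s stays 0.0000
seg 2 [75.8°–98.3°] uniform, h=17: θ=89.4° here. β=13.6, B=22.5. 17·13.6/22.5 = 10.2756 → s = 10.2756
radial distance = base radius + s = 22 + 10.2756 = 32.2756

32.2756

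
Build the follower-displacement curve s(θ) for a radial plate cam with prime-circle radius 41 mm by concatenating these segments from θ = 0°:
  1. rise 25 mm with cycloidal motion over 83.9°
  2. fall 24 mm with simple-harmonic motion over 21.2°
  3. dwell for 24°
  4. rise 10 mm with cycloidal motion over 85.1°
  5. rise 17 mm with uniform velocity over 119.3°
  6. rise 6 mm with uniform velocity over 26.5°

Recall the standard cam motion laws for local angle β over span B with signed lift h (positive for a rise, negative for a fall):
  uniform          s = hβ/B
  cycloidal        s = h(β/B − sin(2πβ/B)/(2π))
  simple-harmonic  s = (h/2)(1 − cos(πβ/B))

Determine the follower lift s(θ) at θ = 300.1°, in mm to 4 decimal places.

seg 1 [0°–83.9°] cycloidal, h=25: full span → s += 25 → s = 25.0000
seg 2 [83.9°–105.1°] simple-harmonic, h=-24: full span → s += -24 → s = 1.0000
seg 3 [105.1°–129.1°] dwell: s stays 1.0000
seg 4 [129.1°–214.2°] cycloidal, h=10: full span → s += 10 → s = 11.0000
seg 5 [214.2°–333.5°] uniform, h=17: θ=300.1° here. β=85.9, B=119.3. 17·85.9/119.3 = 12.2406 → s = 23.2406

23.2406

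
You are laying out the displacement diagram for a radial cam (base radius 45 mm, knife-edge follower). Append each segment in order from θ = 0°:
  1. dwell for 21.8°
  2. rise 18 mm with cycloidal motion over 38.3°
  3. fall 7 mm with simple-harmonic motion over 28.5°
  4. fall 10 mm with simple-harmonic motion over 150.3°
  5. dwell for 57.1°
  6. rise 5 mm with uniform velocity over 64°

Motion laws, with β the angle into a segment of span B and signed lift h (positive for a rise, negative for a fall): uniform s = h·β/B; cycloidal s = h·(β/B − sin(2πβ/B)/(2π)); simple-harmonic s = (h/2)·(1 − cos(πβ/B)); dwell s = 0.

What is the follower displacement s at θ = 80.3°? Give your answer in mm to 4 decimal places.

seg 1 [0°–21.8°] dwell: s stays 0.0000
seg 2 [21.8°–60.1°] cycloidal, h=18: full span → s += 18 → s = 18.0000
seg 3 [60.1°–88.6°] simple-harmonic, h=-7: θ=80.3° here. β=20.2, B=28.5. -7/2·(1 − cos(π·0.7088)) = -5.6345 → s = 12.3655

12.3655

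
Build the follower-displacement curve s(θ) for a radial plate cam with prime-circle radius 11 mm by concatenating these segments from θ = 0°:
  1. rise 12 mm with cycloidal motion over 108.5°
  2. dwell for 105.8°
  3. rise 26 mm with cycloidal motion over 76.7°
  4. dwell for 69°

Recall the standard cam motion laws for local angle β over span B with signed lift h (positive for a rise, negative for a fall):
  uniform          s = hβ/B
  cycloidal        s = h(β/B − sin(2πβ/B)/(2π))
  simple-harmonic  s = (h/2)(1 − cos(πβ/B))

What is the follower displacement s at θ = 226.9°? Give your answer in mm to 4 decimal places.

seg 1 [0°–108.5°] cycloidal, h=12: full span → s += 12 → s = 12.0000
seg 2 [108.5°–214.3°] dwell: s stays 12.0000
seg 3 [214.3°–291°] cycloidal, h=26: θ=226.9° here. β=12.6, B=76.7. 26·(0.1643 − sin(2π·0.1643)/(2π)) = 0.7190 → s = 12.7190

12.7190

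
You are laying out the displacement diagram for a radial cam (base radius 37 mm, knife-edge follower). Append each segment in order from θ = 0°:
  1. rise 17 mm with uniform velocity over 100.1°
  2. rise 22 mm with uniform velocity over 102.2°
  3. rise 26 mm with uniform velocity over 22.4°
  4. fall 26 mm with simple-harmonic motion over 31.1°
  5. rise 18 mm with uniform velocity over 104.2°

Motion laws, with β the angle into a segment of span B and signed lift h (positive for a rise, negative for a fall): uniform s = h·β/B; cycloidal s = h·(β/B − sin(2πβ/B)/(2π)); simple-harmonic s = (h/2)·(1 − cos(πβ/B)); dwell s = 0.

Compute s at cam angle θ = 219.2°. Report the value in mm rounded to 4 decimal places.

seg 1 [0°–100.1°] uniform, h=17: full span → s += 17 → s = 17.0000
seg 2 [100.1°–202.3°] uniform, h=22: full span → s += 22 → s = 39.0000
seg 3 [202.3°–224.7°] uniform, h=26: θ=219.2° here. β=16.9, B=22.4. 26·16.9/22.4 = 19.6161 → s = 58.6161

58.6161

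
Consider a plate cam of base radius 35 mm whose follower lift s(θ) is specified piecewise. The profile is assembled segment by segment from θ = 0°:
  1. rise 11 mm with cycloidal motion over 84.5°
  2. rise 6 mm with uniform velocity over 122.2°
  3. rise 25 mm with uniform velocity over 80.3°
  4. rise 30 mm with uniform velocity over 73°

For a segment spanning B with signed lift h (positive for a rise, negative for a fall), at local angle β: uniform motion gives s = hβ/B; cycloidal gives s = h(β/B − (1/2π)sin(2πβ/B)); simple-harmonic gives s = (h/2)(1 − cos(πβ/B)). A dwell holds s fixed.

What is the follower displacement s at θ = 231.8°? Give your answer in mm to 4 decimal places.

seg 1 [0°–84.5°] cycloidal, h=11: full span → s += 11 → s = 11.0000
seg 2 [84.5°–206.7°] uniform, h=6: full span → s += 6 → s = 17.0000
seg 3 [206.7°–287°] uniform, h=25: θ=231.8° here. β=25.1, B=80.3. 25·25.1/80.3 = 7.8144 → s = 24.8144

24.8144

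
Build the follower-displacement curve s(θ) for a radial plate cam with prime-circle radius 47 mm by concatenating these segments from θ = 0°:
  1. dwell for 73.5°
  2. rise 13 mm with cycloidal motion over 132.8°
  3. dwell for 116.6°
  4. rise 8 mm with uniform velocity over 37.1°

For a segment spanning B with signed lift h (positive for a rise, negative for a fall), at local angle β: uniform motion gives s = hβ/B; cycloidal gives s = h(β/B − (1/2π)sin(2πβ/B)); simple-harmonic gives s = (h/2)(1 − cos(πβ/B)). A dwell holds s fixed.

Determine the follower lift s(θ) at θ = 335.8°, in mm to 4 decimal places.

seg 1 [0°–73.5°] dwell: s stays 0.0000
seg 2 [73.5°–206.3°] cycloidal, h=13: full span → s += 13 → s = 13.0000
seg 3 [206.3°–322.9°] dwell: s stays 13.0000
seg 4 [322.9°–360°] uniform, h=8: θ=335.8° here. β=12.9, B=37.1. 8·12.9/37.1 = 2.7817 → s = 15.7817

15.7817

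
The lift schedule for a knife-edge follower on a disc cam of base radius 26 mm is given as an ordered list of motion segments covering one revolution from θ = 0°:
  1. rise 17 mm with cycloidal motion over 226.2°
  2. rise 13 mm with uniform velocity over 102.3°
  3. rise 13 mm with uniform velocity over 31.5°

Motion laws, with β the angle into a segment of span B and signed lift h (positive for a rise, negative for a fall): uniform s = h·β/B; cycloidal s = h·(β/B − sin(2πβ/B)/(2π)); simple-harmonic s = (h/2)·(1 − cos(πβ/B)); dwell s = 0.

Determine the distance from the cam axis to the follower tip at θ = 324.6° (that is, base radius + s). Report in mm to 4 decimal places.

seg 1 [0°–226.2°] cycloidal, h=17: full span → s += 17 → s = 17.0000
seg 2 [226.2°–328.5°] uniform, h=13: θ=324.6° here. β=98.4, B=102.3. 13·98.4/102.3 = 12.5044 → s = 29.5044
radial distance = base radius + s = 26 + 29.5044 = 55.5044

55.5044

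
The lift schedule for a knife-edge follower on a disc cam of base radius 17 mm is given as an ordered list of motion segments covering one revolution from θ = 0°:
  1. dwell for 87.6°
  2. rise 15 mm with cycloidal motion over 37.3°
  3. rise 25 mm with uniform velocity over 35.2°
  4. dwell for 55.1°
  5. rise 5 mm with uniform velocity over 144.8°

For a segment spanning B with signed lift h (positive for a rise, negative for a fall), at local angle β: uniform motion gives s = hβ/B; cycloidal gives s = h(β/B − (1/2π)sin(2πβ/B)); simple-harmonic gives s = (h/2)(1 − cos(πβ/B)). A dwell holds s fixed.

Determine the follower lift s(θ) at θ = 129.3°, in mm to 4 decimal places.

seg 1 [0°–87.6°] dwell: s stays 0.0000
seg 2 [87.6°–124.9°] cycloidal, h=15: full span → s += 15 → s = 15.0000
seg 3 [124.9°–160.1°] uniform, h=25: θ=129.3° here. β=4.4, B=35.2. 25·4.4/35.2 = 3.1250 → s = 18.1250

18.1250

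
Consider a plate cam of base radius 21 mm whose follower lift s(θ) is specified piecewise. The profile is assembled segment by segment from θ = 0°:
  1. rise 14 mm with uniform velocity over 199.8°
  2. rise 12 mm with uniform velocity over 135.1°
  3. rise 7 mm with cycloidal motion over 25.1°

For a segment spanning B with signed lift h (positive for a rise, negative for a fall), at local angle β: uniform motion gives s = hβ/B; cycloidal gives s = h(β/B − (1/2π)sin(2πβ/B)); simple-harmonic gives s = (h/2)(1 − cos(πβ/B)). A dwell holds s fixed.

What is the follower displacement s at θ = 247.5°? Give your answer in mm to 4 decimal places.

seg 1 [0°–199.8°] uniform, h=14: full span → s += 14 → s = 14.0000
seg 2 [199.8°–334.9°] uniform, h=12: θ=247.5° here. β=47.7, B=135.1. 12·47.7/135.1 = 4.2369 → s = 18.2369

18.2369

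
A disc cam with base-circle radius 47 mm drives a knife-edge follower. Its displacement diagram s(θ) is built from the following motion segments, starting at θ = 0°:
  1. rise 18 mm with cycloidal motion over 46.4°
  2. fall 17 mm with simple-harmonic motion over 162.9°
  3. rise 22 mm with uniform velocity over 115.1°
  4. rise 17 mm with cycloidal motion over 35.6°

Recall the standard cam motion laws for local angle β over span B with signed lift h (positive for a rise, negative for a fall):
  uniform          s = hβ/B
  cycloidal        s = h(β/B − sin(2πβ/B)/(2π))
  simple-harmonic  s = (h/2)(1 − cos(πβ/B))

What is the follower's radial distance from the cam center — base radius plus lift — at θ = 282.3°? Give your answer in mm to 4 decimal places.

seg 1 [0°–46.4°] cycloidal, h=18: full span → s += 18 → s = 18.0000
seg 2 [46.4°–209.3°] simple-harmonic, h=-17: full span → s += -17 → s = 1.0000
seg 3 [209.3°–324.4°] uniform, h=22: θ=282.3° here. β=73, B=115.1. 22·73/115.1 = 13.9531 → s = 14.9531
radial distance = base radius + s = 47 + 14.9531 = 61.9531

61.9531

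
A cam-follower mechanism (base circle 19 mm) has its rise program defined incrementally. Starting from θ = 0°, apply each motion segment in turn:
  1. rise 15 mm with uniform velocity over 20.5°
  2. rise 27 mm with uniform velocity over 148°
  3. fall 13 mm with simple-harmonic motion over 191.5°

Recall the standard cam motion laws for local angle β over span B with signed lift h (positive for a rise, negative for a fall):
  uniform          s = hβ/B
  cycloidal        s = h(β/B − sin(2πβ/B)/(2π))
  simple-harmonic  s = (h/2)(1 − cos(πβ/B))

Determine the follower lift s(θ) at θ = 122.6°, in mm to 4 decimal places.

seg 1 [0°–20.5°] uniform, h=15: full span → s += 15 → s = 15.0000
seg 2 [20.5°–168.5°] uniform, h=27: θ=122.6° here. β=102.1, B=148. 27·102.1/148 = 18.6264 → s = 33.6264

33.6264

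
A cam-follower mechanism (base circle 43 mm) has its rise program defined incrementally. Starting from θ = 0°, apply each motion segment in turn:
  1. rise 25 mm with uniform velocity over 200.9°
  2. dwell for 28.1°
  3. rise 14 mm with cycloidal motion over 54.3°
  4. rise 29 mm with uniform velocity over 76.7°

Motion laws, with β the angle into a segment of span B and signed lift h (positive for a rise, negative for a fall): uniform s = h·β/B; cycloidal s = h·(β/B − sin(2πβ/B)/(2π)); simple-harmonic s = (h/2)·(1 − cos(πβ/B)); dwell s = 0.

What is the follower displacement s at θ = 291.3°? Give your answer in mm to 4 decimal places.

seg 1 [0°–200.9°] uniform, h=25: full span → s += 25 → s = 25.0000
seg 2 [200.9°–229°] dwell: s stays 25.0000
seg 3 [229°–283.3°] cycloidal, h=14: full span → s += 14 → s = 39.0000
seg 4 [283.3°–360°] uniform, h=29: θ=291.3° here. β=8, B=76.7. 29·8/76.7 = 3.0248 → s = 42.0248

42.0248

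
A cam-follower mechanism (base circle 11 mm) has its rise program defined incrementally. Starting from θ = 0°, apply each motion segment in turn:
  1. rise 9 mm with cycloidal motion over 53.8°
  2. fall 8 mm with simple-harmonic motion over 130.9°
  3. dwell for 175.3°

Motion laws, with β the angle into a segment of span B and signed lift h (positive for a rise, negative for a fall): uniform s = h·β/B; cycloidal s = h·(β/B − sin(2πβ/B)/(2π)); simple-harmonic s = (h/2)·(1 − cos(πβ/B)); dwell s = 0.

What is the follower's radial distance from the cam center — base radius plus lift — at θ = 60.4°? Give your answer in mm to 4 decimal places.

seg 1 [0°–53.8°] cycloidal, h=9: full span → s += 9 → s = 9.0000
seg 2 [53.8°–184.7°] simple-harmonic, h=-8: θ=60.4° here. β=6.6, B=130.9. -8/2·(1 − cos(π·0.0504)) = -0.0501 → s = 8.9499
radial distance = base radius + s = 11 + 8.9499 = 19.9499

19.9499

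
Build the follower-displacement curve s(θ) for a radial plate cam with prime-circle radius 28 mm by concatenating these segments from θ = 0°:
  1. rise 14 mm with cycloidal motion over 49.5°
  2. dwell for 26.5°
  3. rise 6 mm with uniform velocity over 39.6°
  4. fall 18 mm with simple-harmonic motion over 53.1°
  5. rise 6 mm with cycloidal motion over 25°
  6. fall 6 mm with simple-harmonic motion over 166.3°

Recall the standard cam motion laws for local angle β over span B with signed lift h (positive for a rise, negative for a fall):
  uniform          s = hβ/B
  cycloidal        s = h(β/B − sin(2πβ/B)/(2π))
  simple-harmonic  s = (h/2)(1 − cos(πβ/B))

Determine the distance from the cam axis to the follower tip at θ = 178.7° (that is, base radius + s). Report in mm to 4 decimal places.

seg 1 [0°–49.5°] cycloidal, h=14: full span → s += 14 → s = 14.0000
seg 2 [49.5°–76°] dwell: s stays 14.0000
seg 3 [76°–115.6°] uniform, h=6: full span → s += 6 → s = 20.0000
seg 4 [115.6°–168.7°] simple-harmonic, h=-18: full span → s += -18 → s = 2.0000
seg 5 [168.7°–193.7°] cycloidal, h=6: θ=178.7° here. β=10, B=25. 6·(0.4000 − sin(2π·0.4000)/(2π)) = 1.8387 → s = 3.8387
radial distance = base radius + s = 28 + 3.8387 = 31.8387

31.8387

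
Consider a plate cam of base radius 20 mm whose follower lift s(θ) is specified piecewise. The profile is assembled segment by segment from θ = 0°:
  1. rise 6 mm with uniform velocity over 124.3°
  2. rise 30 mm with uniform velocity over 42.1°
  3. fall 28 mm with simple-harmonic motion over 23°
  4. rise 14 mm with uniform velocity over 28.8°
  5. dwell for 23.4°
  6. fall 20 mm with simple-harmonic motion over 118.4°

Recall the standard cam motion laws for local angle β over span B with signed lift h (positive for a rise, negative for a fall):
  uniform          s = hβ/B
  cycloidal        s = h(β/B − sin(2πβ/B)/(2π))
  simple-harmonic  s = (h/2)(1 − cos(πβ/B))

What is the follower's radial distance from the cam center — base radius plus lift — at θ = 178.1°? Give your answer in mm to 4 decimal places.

seg 1 [0°–124.3°] uniform, h=6: full span → s += 6 → s = 6.0000
seg 2 [124.3°–166.4°] uniform, h=30: full span → s += 30 → s = 36.0000
seg 3 [166.4°–189.4°] simple-harmonic, h=-28: θ=178.1° here. β=11.7, B=23. -28/2·(1 − cos(π·0.5087)) = -14.3824 → s = 21.6176
radial distance = base radius + s = 20 + 21.6176 = 41.6176

41.6176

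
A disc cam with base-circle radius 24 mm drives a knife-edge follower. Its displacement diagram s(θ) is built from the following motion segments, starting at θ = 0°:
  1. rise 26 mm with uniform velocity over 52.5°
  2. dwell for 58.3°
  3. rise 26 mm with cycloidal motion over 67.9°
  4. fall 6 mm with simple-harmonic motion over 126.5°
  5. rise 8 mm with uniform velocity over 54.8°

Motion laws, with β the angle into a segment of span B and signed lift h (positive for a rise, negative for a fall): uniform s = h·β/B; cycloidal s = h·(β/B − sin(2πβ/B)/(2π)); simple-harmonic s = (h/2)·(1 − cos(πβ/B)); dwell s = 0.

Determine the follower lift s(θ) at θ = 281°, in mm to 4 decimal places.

seg 1 [0°–52.5°] uniform, h=26: full span → s += 26 → s = 26.0000
seg 2 [52.5°–110.8°] dwell: s stays 26.0000
seg 3 [110.8°–178.7°] cycloidal, h=26: full span → s += 26 → s = 52.0000
seg 4 [178.7°–305.2°] simple-harmonic, h=-6: θ=281° here. β=102.3, B=126.5. -6/2·(1 − cos(π·0.8087)) = -5.4743 → s = 46.5257

46.5257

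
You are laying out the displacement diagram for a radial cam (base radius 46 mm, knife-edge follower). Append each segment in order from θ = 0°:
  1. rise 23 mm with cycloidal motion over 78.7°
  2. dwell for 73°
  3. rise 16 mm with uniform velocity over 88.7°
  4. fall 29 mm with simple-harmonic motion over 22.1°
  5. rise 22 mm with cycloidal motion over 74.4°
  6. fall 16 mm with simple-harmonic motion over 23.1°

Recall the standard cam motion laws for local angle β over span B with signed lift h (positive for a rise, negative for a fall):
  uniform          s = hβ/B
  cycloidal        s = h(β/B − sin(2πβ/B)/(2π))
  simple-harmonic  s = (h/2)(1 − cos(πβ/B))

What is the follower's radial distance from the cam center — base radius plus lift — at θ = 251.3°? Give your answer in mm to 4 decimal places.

seg 1 [0°–78.7°] cycloidal, h=23: full span → s += 23 → s = 23.0000
seg 2 [78.7°–151.7°] dwell: s stays 23.0000
seg 3 [151.7°–240.4°] uniform, h=16: full span → s += 16 → s = 39.0000
seg 4 [240.4°–262.5°] simple-harmonic, h=-29: θ=251.3° here. β=10.9, B=22.1. -29/2·(1 − cos(π·0.4932)) = -14.1908 → s = 24.8092
radial distance = base radius + s = 46 + 24.8092 = 70.8092

70.8092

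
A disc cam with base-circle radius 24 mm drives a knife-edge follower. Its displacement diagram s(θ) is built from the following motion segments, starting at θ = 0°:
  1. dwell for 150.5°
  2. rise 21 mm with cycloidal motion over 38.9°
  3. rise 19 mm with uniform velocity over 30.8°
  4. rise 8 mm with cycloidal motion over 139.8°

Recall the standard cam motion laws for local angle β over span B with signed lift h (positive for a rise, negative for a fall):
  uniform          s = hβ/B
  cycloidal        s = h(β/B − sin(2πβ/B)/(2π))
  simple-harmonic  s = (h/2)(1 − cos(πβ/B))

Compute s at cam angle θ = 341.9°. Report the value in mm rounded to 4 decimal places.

seg 1 [0°–150.5°] dwell: s stays 0.0000
seg 2 [150.5°–189.4°] cycloidal, h=21: full span → s += 21 → s = 21.0000
seg 3 [189.4°–220.2°] uniform, h=19: full span → s += 19 → s = 40.0000
seg 4 [220.2°–360°] cycloidal, h=8: θ=341.9° here. β=121.7, B=139.8. 8·(0.8705 − sin(2π·0.8705)/(2π)) = 7.8895 → s = 47.8895

47.8895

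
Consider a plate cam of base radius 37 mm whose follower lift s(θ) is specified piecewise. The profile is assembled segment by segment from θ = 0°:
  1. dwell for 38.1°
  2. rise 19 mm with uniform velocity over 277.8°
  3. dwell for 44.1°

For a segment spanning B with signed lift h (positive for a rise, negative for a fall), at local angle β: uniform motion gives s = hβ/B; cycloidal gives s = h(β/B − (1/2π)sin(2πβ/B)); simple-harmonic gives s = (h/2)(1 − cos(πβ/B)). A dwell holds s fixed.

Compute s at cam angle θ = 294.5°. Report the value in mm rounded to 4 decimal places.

seg 1 [0°–38.1°] dwell: s stays 0.0000
seg 2 [38.1°–315.9°] uniform, h=19: θ=294.5° here. β=256.4, B=277.8. 19·256.4/277.8 = 17.5364 → s = 17.5364

17.5364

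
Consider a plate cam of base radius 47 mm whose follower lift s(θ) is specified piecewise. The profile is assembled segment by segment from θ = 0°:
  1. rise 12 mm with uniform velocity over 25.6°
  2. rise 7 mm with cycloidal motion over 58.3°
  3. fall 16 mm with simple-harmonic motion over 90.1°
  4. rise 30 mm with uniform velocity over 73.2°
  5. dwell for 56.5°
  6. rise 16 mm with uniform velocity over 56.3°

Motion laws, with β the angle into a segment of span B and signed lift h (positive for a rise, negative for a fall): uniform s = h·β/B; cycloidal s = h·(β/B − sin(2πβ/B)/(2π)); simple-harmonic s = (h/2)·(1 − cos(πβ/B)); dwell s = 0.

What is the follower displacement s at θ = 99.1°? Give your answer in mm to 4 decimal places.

seg 1 [0°–25.6°] uniform, h=12: full span → s += 12 → s = 12.0000
seg 2 [25.6°–83.9°] cycloidal, h=7: full span → s += 7 → s = 19.0000
seg 3 [83.9°–174°] simple-harmonic, h=-16: θ=99.1° here. β=15.2, B=90.1. -16/2·(1 − cos(π·0.1687)) = -1.0975 → s = 17.9025

17.9025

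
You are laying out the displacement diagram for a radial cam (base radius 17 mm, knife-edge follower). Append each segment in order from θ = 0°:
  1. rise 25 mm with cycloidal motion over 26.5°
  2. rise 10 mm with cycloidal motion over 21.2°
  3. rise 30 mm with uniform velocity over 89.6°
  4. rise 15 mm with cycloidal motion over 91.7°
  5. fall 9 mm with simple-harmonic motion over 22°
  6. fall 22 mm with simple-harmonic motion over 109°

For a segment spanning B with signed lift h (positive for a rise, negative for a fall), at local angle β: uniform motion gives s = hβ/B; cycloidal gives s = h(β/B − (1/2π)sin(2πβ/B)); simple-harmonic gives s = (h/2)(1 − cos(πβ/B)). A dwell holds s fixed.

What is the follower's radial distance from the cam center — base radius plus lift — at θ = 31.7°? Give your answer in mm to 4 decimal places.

seg 1 [0°–26.5°] cycloidal, h=25: full span → s += 25 → s = 25.0000
seg 2 [26.5°–47.7°] cycloidal, h=10: θ=31.7° here. β=5.2, B=21.2. 10·(0.2453 − sin(2π·0.2453)/(2π)) = 0.8620 → s = 25.8620
radial distance = base radius + s = 17 + 25.8620 = 42.8620

42.8620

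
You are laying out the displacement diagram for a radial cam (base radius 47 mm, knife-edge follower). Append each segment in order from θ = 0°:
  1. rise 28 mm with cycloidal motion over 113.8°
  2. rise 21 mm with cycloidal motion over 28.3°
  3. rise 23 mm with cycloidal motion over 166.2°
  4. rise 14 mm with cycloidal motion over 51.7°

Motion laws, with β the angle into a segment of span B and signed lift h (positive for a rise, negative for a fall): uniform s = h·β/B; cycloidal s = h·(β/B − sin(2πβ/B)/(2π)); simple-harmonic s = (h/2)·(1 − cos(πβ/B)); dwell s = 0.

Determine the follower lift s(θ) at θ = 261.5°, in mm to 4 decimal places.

seg 1 [0°–113.8°] cycloidal, h=28: full span → s += 28 → s = 28.0000
seg 2 [113.8°–142.1°] cycloidal, h=21: full span → s += 21 → s = 49.0000
seg 3 [142.1°–308.3°] cycloidal, h=23: θ=261.5° here. β=119.4, B=166.2. 23·(0.7184 − sin(2π·0.7184)/(2π)) = 20.1122 → s = 69.1122

69.1122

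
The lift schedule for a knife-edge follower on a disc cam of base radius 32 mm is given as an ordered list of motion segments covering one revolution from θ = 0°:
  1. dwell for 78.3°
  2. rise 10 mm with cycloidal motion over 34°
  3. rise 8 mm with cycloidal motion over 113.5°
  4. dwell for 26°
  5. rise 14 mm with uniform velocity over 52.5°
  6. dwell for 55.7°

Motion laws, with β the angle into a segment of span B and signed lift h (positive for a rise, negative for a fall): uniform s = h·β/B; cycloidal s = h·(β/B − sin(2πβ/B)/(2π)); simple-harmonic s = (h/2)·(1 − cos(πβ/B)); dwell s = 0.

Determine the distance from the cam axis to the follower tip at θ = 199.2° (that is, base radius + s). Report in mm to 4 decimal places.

seg 1 [0°–78.3°] dwell: s stays 0.0000
seg 2 [78.3°–112.3°] cycloidal, h=10: full span → s += 10 → s = 10.0000
seg 3 [112.3°–225.8°] cycloidal, h=8: θ=199.2° here. β=86.9, B=113.5. 8·(0.7656 − sin(2π·0.7656)/(2π)) = 7.3922 → s = 17.3922
radial distance = base radius + s = 32 + 17.3922 = 49.3922

49.3922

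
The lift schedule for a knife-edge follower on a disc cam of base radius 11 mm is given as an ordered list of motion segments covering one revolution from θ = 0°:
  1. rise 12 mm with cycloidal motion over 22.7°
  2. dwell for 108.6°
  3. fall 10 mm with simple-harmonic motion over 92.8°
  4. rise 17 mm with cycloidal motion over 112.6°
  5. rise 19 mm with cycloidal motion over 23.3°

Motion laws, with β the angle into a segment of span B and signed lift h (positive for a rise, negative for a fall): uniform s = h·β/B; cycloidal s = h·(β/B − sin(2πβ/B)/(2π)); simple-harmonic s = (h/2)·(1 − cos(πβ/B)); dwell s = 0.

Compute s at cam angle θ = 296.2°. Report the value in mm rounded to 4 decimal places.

seg 1 [0°–22.7°] cycloidal, h=12: full span → s += 12 → s = 12.0000
seg 2 [22.7°–131.3°] dwell: s stays 12.0000
seg 3 [131.3°–224.1°] simple-harmonic, h=-10: full span → s += -10 → s = 2.0000
seg 4 [224.1°–336.7°] cycloidal, h=17: θ=296.2° here. β=72.1, B=112.6. 17·(0.6403 − sin(2π·0.6403)/(2π)) = 12.9736 → s = 14.9736

14.9736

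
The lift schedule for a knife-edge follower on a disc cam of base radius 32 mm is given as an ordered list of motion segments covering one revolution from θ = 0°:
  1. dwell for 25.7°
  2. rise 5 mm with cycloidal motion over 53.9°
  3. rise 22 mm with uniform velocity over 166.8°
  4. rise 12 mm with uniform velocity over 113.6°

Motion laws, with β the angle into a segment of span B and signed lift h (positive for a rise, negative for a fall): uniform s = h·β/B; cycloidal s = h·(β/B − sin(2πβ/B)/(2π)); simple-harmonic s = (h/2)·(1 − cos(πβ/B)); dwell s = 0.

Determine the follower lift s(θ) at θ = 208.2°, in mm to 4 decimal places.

seg 1 [0°–25.7°] dwell: s stays 0.0000
seg 2 [25.7°–79.6°] cycloidal, h=5: full span → s += 5 → s = 5.0000
seg 3 [79.6°–246.4°] uniform, h=22: θ=208.2° here. β=128.6, B=166.8. 22·128.6/166.8 = 16.9616 → s = 21.9616

21.9616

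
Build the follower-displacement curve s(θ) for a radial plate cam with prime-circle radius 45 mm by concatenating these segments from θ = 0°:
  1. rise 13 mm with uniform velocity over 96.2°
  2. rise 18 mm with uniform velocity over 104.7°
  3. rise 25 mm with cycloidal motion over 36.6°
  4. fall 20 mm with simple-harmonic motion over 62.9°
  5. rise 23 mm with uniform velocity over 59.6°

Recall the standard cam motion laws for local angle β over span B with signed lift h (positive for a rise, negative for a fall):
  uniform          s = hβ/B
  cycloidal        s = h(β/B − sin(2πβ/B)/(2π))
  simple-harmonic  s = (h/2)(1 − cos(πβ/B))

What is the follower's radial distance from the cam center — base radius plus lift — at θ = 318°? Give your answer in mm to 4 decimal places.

seg 1 [0°–96.2°] uniform, h=13: full span → s += 13 → s = 13.0000
seg 2 [96.2°–200.9°] uniform, h=18: full span → s += 18 → s = 31.0000
seg 3 [200.9°–237.5°] cycloidal, h=25: full span → s += 25 → s = 56.0000
seg 4 [237.5°–300.4°] simple-harmonic, h=-20: full span → s += -20 → s = 36.0000
seg 5 [300.4°–360°] uniform, h=23: θ=318° here. β=17.6, B=59.6. 23·17.6/59.6 = 6.7919 → s = 42.7919
radial distance = base radius + s = 45 + 42.7919 = 87.7919

87.7919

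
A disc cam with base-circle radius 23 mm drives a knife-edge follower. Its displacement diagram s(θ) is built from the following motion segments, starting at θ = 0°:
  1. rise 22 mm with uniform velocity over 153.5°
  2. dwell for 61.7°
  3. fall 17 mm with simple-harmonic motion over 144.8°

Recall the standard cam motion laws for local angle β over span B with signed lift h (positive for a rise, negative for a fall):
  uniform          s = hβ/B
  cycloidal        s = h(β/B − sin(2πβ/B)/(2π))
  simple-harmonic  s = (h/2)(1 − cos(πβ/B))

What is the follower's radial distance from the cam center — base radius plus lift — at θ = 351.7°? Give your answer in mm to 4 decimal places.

seg 1 [0°–153.5°] uniform, h=22: full span → s += 22 → s = 22.0000
seg 2 [153.5°–215.2°] dwell: s stays 22.0000
seg 3 [215.2°–360°] simple-harmonic, h=-17: θ=351.7° here. β=136.5, B=144.8. -17/2·(1 − cos(π·0.9427)) = -16.8626 → s = 5.1374
radial distance = base radius + s = 23 + 5.1374 = 28.1374

28.1374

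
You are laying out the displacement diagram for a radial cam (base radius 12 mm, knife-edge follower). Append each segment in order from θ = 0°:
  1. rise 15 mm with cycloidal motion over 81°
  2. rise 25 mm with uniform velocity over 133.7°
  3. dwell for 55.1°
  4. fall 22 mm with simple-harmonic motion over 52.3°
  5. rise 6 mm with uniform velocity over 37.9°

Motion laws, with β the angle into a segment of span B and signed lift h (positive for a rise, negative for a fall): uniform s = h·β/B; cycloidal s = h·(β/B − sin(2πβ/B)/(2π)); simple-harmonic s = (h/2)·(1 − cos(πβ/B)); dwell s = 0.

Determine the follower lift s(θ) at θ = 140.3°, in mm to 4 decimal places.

seg 1 [0°–81°] cycloidal, h=15: full span → s += 15 → s = 15.0000
seg 2 [81°–214.7°] uniform, h=25: θ=140.3° here. β=59.3, B=133.7. 25·59.3/133.7 = 11.0883 → s = 26.0883

26.0883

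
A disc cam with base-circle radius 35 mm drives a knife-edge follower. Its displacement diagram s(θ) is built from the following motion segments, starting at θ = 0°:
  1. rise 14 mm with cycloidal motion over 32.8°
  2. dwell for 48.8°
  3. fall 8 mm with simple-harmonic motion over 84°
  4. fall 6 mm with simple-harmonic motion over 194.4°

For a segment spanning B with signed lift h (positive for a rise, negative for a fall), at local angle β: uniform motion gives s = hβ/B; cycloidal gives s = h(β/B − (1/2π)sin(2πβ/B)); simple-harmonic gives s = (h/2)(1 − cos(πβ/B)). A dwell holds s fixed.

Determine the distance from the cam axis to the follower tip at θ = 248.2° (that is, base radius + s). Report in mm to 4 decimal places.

seg 1 [0°–32.8°] cycloidal, h=14: full span → s += 14 → s = 14.0000
seg 2 [32.8°–81.6°] dwell: s stays 14.0000
seg 3 [81.6°–165.6°] simple-harmonic, h=-8: full span → s += -8 → s = 6.0000
seg 4 [165.6°–360°] simple-harmonic, h=-6: θ=248.2° here. β=82.6, B=194.4. -6/2·(1 − cos(π·0.4249)) = -2.2987 → s = 3.7013
radial distance = base radius + s = 35 + 3.7013 = 38.7013

38.7013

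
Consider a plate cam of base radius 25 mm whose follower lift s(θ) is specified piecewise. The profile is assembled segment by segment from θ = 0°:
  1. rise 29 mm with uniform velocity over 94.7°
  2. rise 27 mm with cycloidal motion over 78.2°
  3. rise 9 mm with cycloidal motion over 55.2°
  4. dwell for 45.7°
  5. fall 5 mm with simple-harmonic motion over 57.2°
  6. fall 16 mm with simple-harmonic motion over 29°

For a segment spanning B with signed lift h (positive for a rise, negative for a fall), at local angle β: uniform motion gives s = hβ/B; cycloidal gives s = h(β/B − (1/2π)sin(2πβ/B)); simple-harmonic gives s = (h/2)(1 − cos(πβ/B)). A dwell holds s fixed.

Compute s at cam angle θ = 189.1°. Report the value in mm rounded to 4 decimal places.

seg 1 [0°–94.7°] uniform, h=29: full span → s += 29 → s = 29.0000
seg 2 [94.7°–172.9°] cycloidal, h=27: full span → s += 27 → s = 56.0000
seg 3 [172.9°–228.1°] cycloidal, h=9: θ=189.1° here. β=16.2, B=55.2. 9·(0.2935 − sin(2π·0.2935)/(2π)) = 1.2620 → s = 57.2620

57.2620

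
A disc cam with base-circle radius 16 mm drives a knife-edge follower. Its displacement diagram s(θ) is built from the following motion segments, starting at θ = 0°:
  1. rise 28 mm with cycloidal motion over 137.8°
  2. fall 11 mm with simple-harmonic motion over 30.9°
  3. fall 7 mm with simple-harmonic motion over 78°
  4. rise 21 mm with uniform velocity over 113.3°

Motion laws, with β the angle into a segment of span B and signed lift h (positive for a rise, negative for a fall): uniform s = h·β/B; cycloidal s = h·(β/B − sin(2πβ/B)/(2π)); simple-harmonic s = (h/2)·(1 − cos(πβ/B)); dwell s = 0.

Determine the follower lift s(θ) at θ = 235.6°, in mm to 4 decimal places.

seg 1 [0°–137.8°] cycloidal, h=28: full span → s += 28 → s = 28.0000
seg 2 [137.8°–168.7°] simple-harmonic, h=-11: full span → s += -11 → s = 17.0000
seg 3 [168.7°–246.7°] simple-harmonic, h=-7: θ=235.6° here. β=66.9, B=78. -7/2·(1 − cos(π·0.8577)) = -6.6560 → s = 10.3440

10.3440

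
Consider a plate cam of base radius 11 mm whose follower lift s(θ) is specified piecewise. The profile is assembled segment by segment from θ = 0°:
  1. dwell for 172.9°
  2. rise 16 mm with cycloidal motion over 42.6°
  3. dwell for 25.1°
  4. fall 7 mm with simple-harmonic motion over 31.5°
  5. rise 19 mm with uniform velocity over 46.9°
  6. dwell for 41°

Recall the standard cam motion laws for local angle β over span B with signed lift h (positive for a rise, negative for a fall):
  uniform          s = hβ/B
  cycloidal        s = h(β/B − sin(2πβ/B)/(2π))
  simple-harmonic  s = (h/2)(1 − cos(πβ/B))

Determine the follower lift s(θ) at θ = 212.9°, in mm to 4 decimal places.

seg 1 [0°–172.9°] dwell: s stays 0.0000
seg 2 [172.9°–215.5°] cycloidal, h=16: θ=212.9° here. β=40, B=42.6. 16·(0.9390 − sin(2π·0.9390)/(2π)) = 15.9762 → s = 15.9762

15.9762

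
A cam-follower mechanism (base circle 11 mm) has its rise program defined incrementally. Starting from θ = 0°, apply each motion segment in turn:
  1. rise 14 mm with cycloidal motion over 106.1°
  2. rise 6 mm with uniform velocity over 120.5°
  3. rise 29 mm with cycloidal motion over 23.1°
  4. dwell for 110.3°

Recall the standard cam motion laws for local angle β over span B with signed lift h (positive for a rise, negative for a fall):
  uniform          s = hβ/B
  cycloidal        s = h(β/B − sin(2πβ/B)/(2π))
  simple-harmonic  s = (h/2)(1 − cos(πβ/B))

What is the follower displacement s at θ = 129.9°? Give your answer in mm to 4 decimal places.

seg 1 [0°–106.1°] cycloidal, h=14: full span → s += 14 → s = 14.0000
seg 2 [106.1°–226.6°] uniform, h=6: θ=129.9° here. β=23.8, B=120.5. 6·23.8/120.5 = 1.1851 → s = 15.1851

15.1851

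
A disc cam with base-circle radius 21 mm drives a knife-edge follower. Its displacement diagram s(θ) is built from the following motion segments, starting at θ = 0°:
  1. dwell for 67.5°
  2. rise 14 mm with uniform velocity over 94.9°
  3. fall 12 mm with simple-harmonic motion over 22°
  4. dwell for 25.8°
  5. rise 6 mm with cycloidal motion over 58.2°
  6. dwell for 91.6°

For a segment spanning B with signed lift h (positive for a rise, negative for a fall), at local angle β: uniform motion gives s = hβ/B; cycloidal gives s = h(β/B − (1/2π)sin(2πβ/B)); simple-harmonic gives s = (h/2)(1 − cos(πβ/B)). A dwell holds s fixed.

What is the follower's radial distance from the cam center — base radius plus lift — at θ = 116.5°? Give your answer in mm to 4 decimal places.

seg 1 [0°–67.5°] dwell: s stays 0.0000
seg 2 [67.5°–162.4°] uniform, h=14: θ=116.5° here. β=49, B=94.9. 14·49/94.9 = 7.2287 → s = 7.2287
radial distance = base radius + s = 21 + 7.2287 = 28.2287

28.2287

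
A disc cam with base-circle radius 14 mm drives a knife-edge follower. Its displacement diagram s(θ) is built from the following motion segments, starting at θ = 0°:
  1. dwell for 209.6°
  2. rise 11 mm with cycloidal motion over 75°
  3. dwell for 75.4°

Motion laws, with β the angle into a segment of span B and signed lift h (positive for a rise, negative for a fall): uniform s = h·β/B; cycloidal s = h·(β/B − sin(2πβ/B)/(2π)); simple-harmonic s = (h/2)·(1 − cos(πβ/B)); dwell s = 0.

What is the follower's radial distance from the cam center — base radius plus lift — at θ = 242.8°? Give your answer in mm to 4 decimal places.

seg 1 [0°–209.6°] dwell: s stays 0.0000
seg 2 [209.6°–284.6°] cycloidal, h=11: θ=242.8° here. β=33.2, B=75. 11·(0.4427 − sin(2π·0.4427)/(2π)) = 4.2522 → s = 4.2522
radial distance = base radius + s = 14 + 4.2522 = 18.2522

18.2522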